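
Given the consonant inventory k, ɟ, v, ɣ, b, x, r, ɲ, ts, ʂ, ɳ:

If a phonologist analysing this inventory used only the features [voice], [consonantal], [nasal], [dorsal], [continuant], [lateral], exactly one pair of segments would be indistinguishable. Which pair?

r, v

Both /r/ and /v/ are [+voice], [+consonantal], [−nasal], [−dorsal], [+continuant], [−lateral]. Since the list omits [sonorant], [labial] and [coronal] — which do distinguish the alveolar trill from the voiced labiodental fricative — this pair collapses; all other pairs remain distinct.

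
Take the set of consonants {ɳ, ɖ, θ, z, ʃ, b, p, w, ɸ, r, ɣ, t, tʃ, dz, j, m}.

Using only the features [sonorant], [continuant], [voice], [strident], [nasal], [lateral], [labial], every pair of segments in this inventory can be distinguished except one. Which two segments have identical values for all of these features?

r, j

/r/ (alveolar trill) and /j/ (palatal glide) are both [+sonorant], [+continuant], [+voice], [-strident], [-nasal], [-lateral], [-labial], so none of the listed features separates them. (They do differ in [dorsal], which is not among the given features.) Every other pair in the inventory differs on at least one listed feature.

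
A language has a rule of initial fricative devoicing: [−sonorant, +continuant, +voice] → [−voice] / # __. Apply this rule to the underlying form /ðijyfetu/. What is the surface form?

[θijyfetu]

Only the initial segment /ð/ is both word-initial and matches the structural description. It is a voiced dental fricative, so [−sonorant, +continuant, +voice] holds; changing it to [−voice] with all other features held fixed yields /θ/ (voiceless dental fricative). No other segment meets both the structural description and the environment, so the output is [θijyfetu].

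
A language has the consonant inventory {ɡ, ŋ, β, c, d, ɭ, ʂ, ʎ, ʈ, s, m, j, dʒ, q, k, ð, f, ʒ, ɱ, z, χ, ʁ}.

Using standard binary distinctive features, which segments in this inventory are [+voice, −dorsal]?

β, d, ɭ, m, dʒ, ð, ʒ, ɱ, z

First, the [+voice] segments are /ɡ, ŋ, β, d, ɭ, ʎ, m, j, dʒ, ð, ʒ, ɱ, z, ʁ/.
Within that set, [−dorsal] leaves /β, d, ɭ, m, dʒ, ð, ʒ, ɱ, z/.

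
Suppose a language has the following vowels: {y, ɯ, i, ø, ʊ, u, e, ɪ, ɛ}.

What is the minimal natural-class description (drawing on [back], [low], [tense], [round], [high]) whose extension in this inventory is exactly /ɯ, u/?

[+back, +tense]

The class [+back], [+tense] has exactly /ɯ, u/ as its extension in this inventory. No smaller conjunction from the listed features achieves this: [+tense] alone would also admit /y, i, ø, e/; [+back] alone would also admit /ʊ/; and checking the remaining single features turns up none with this extension.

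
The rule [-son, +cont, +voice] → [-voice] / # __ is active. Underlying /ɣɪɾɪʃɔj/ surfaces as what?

The only segment in the rule's environment that also matches [-son, +cont, +voice] is /ɣ/. Applying [-voice] turns the voiced velar fricative into /x/ (voiceless velar fricative), giving [xɪɾɪʃɔj].

[xɪɾɪʃɔj]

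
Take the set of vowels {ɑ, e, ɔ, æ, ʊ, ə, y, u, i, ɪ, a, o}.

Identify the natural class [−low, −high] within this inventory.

Among the inventory, the [−low] segments are /e, ɔ, ʊ, ə, y, u, i, ɪ, o/.
Intersecting with [−high] leaves /e, ɔ, ə, o/.

e, ɔ, ə, o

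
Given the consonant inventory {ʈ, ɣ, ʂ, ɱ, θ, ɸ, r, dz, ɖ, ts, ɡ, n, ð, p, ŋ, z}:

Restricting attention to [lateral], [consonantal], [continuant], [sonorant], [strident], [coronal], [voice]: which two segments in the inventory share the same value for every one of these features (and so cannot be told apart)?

ɱ, ŋ

/ɱ/ (labiodental nasal) and /ŋ/ (velar nasal) are both [−lateral], [+consonantal], [−continuant], [+sonorant], [−strident], [−coronal], [+voice], so none of the listed features separates them. (They do differ in [labial] and [dorsal], which are not among the given features.) Every other pair in the inventory differs on at least one listed feature.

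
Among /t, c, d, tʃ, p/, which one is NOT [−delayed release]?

tʃ

/tʃ/ is the voiceless postalveolar affricate, which is [+delayed release]; the rest — /d, t, p, c/ — are [−delayed release].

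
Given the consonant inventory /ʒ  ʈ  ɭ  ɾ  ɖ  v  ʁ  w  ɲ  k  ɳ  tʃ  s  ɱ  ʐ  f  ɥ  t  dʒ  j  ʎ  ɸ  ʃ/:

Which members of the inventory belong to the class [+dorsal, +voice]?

ʁ, w, ɲ, ɥ, j, ʎ

Eliminate segments failing any feature: /ʒ, ʈ, ɭ, ɾ, ɖ, v, ɳ, tʃ, s, ɱ, ʐ, f, t, dʒ, ɸ, ʃ/ are [-dorsal]; /k/ is [-voice]. The remaining /ʁ, w, ɲ, ɥ, j, ʎ/ satisfy [+dorsal], [+voice].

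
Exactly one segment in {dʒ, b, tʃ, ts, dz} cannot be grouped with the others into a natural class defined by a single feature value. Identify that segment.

b

[delayed release] (equivalently [strident], [labial], [coronal]) groups all but one: /dz, ts, dʒ, tʃ/ share [+delayed release] while /b/ (voiced bilabial stop) alone is [−delayed release]. Removing any other segment would not leave a single-feature class that excludes it.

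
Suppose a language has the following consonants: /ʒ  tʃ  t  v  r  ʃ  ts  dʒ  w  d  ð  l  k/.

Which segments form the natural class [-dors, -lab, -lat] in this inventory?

ʒ, tʃ, t, r, ʃ, ts, dʒ, d, ð

Checking each segment against [-dorsal], [-labial], [-lateral]: /ʒ/ (voiced postalveolar fricative), /tʃ/ (voiceless postalveolar affricate), /t/ (voiceless alveolar stop), /r/ (alveolar trill), /ʃ/ (voiceless postalveolar fricative), /ts/ (voiceless alveolar affricate), among others, satisfy every feature; every other segment in the inventory fails at least one.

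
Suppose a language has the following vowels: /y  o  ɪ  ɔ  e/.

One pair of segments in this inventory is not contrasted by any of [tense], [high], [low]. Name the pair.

Both /o/ and /e/ are [+tense], [−high], [−low]. Since the list omits [labial], [round] and [back] — which do distinguish the mid back rounded tense vowel from the mid front unrounded tense vowel — this pair collapses; all other pairs remain distinct.

o, e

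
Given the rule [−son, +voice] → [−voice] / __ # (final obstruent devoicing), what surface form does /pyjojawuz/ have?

/z/ satisfies [−son, +voice] and sits in __ #. The [−voice] counterpart of the voiced alveolar fricative is /s/. Other segments in /pyjojawuz/ either fail the structural description or are not in the environment, so the surface form is [pyjojawus].

[pyjojawus]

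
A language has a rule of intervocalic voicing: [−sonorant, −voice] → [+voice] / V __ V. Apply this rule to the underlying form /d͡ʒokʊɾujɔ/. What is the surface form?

The only segment in the rule's environment that also matches [−sonorant, −voice] is /k/. Applying [+voice] turns the voiceless velar stop into /ɡ/ (voiced velar stop), giving [d͡ʒoɡʊɾujɔ].

[d͡ʒoɡʊɾujɔ]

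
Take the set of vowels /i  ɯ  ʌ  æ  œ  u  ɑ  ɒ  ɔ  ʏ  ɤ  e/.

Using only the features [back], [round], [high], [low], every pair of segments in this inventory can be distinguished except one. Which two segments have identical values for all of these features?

Both /ɤ/ and /ʌ/ are [+back], [-round], [-high], [-low]. Since the list omits [tense] — which does distinguish the mid back unrounded tense vowel from the mid back unrounded lax vowel — this pair collapses; all other pairs remain distinct.

ɤ, ʌ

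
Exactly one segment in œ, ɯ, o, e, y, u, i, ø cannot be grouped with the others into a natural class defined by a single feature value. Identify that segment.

The remaining segments after removing /œ/ share [+tense]; /œ/ (mid front rounded lax vowel) is [−tense]. For every other candidate removal, the leftover set fails to share any single feature value that the removed segment lacks.

œ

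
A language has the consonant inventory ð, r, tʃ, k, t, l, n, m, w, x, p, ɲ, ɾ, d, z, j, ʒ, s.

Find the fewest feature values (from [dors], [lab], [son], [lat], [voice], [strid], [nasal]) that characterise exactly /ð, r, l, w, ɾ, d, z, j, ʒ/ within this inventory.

[+voice, -nasal]

Every target segment is [+voice], [-nasal]; each remaining inventory member fails at least one of these. Each conjunct is needed — [-nasal] alone would also admit /tʃ, k, t, x, …/; [+voice] alone would also admit /n, m, ɲ/ — and no other single listed feature has exactly this extension, so two is the minimum.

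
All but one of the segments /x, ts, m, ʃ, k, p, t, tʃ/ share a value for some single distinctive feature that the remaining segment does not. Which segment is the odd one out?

m

The remaining segments after removing /m/ share [−voice]; /m/ (bilabial nasal) is [+voice]. For every other candidate removal, the leftover set fails to share any single feature value that the removed segment lacks.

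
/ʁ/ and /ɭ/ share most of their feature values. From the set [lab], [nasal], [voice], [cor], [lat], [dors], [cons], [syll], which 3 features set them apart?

[lateral], [coronal], [dorsal]

The two segments share [−labial], [−nasal], [+voice], [+consonantal], [−syllabic]. The only features from the list on which they differ: /ʁ/ is [−lateral] while /ɭ/ is [+lateral]; /ʁ/ is [−coronal] while /ɭ/ is [+coronal]; /ʁ/ is [+dorsal] while /ɭ/ is [−dorsal].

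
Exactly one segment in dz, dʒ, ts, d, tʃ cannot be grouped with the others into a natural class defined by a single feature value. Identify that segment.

[delayed release] (equivalently [strident]) groups all but one: /dʒ, dz, tʃ, ts/ share [+delayed release] while /d/ (voiced alveolar stop) alone is [-delayed release]. Removing any other segment would not leave a single-feature class that excludes it.

d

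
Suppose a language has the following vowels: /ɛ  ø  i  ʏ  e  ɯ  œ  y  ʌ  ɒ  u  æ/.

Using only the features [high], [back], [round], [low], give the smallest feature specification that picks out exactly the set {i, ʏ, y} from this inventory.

/i, ʏ, y/ are all [+high], [-back], and no other segment in the inventory matches both values. Dropping any one of them over-generates: [-back] alone would also admit /ɛ, ø, e, œ, …/; [+high] alone would also admit /ɯ, u/. No other single listed feature picks out exactly this set either, so fewer than two features will not do.

[+high, -back]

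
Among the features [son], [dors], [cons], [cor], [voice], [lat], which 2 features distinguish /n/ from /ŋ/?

/n/ (alveolar nasal) and /ŋ/ (velar nasal) agree on [+sonorant], [+consonantal], [+voice], [−lateral]. They differ on [coronal] (/n/ [+], /ŋ/ [−]), [dorsal] (/n/ [−], /ŋ/ [+]).

[coronal], [dorsal]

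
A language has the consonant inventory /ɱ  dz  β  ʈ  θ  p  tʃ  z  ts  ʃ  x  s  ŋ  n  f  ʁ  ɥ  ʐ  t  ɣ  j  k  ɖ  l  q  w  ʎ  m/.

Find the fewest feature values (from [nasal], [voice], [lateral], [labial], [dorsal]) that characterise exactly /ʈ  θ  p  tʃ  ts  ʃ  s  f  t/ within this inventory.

[-voice, -dorsal]

The class [-voice], [-dorsal] has exactly /ʈ, θ, p, tʃ, ts, ʃ, s, f, t/ as its extension in this inventory. No smaller conjunction from the listed features achieves this: [-dorsal] alone would also admit /ɱ, dz, β, z, …/; [-voice] alone would also admit /x, k, q/; and checking the remaining single features turns up none with this extension.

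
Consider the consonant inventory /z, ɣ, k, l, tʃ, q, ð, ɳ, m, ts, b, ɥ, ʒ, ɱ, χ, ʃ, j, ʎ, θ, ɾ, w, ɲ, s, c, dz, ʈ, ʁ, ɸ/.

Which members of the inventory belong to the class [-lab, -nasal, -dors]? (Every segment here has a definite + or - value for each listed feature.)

z, l, tʃ, ð, ts, ʒ, ʃ, θ, ɾ, s, dz, ʈ

Eliminate segments failing any feature: /ɣ, k, q, χ, j, ʎ, c, ʁ/ are [+dorsal]; /ɳ, ɲ/ are [+nasal]; /m, b, ɥ, ɱ, w, ɸ/ are [+labial]. The remaining /z, l, tʃ, ð, ts, ʒ, ʃ, θ, ɾ, s, dz, ʈ/ satisfy [-labial], [-nasal], [-dorsal].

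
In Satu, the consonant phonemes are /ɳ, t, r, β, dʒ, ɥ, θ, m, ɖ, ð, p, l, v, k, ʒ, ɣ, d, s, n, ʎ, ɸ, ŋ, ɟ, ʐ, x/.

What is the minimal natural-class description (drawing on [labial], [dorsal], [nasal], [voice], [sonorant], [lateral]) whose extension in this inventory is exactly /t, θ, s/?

[−voice, −labial, −dorsal]

Every target segment is [−voice], [−labial], [−dorsal]; each remaining inventory member fails at least one of these. Each conjunct is needed — [−labial, −dorsal] alone would also admit /ɳ, r, dʒ, ɖ, …/; [−voice, −dorsal] alone would also admit /p, ɸ/; [−voice, −labial] alone would also admit /k, x/ — and no other combination of two listed features has exactly this extension, so three is the minimum.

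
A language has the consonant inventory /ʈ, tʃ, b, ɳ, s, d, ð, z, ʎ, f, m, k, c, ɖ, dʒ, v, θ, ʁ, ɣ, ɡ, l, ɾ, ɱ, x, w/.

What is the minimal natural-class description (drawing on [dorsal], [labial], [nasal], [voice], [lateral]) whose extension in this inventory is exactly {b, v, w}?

/b, v, w/ are all [+voice], [−nasal], [+labial], and no other segment in the inventory matches all three values. Dropping any one of them over-generates: [−nasal, +labial] alone would also admit /f/; [+voice, +labial] alone would also admit /m, ɱ/; [+voice, −nasal] alone would also admit /d, ð, z, ʎ, …/. No other combination of two listed features picks out exactly this set either, so fewer than three features will not do.

[+voice, −nasal, +labial]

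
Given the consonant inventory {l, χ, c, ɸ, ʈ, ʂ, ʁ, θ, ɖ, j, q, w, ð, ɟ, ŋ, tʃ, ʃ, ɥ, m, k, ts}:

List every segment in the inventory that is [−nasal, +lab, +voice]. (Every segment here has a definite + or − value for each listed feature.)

w, ɥ

Eliminate segments failing any feature: /l, χ, c, ʈ, ʂ, ʁ, θ, ɖ, j, q, ð, ɟ, tʃ, ʃ, k, ts/ are [−labial]; /ɸ/ is [−voice]; /ŋ, m/ are [+nasal]. The remaining /w, ɥ/ satisfy [−nasal], [+labial], [+voice].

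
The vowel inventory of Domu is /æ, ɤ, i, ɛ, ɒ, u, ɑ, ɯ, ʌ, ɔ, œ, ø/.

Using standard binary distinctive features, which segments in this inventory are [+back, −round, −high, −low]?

Checking each segment against [+back], [−round], [−high], [−low]: /ɤ/ (mid back unrounded tense vowel), /ʌ/ (mid back unrounded lax vowel) satisfy every feature; every other segment in the inventory fails at least one.

ɤ, ʌ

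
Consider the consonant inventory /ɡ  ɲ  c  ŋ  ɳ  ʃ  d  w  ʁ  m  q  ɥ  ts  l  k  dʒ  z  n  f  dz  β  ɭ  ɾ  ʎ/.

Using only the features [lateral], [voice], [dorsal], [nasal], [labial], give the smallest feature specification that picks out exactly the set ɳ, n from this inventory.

Every target segment is [+nasal], [-labial], [-dorsal]; each remaining inventory member fails at least one of these. Each conjunct is needed — [-labial, -dorsal] alone would also admit /ʃ, d, ts, l, …/; [+nasal, -dorsal] alone would also admit /m/; [+nasal, -labial] alone would also admit /ɲ, ŋ/ — and no other combination of two listed features has exactly this extension, so three is the minimum.

[+nasal, -labial, -dorsal]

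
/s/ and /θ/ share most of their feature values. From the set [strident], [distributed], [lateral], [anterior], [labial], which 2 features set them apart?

/s/ is the voiceless alveolar fricative and /θ/ is the voiceless dental fricative. Both are [-lateral], [+anterior], [-labial]. /s/ is [+strident] while /θ/ is [-strident]; /s/ is [-distributed] while /θ/ is [+distributed], so the distinguishing features are [strident], [distributed].

[strident], [distributed]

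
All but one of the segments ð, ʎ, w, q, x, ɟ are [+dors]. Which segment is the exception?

/ð/ is the voiced dental fricative, which is [-dorsal]; the rest — /x, q, ɟ, w, ʎ/ — are [+dorsal].

ð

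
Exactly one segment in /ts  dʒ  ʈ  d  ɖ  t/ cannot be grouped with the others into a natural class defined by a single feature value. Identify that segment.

dʒ

The remaining segments after removing /dʒ/ share [-distributed]; /dʒ/ (voiced postalveolar affricate) is [+distributed]. For every other candidate removal, the leftover set fails to share any single feature value that the removed segment lacks.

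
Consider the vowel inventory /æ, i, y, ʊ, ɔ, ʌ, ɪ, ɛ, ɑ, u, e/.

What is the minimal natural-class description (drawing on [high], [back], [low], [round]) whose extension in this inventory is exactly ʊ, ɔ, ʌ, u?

Every target segment is [−low], [+back]; each remaining inventory member fails at least one of these. Each conjunct is needed — [+back] alone would also admit /ɑ/; [−low] alone would also admit /i, y, ɪ, ɛ, …/ — and no other single listed feature has exactly this extension, so two is the minimum.

[−low, +back]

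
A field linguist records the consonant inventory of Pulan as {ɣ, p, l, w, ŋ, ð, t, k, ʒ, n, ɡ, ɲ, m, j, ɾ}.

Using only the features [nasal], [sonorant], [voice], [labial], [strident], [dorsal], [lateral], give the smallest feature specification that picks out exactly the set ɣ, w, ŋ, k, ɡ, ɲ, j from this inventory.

/ɣ, w, ŋ, k, ɡ, ɲ, j/ are exactly the [+dorsal] segments in the inventory, so a single feature suffices.

[+dorsal]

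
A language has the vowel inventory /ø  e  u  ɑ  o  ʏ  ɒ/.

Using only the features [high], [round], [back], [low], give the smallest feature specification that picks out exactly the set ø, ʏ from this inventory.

/ø, ʏ/ are all [-back], [+round], and no other segment in the inventory matches both values. Dropping any one of them over-generates: [+round] alone would also admit /u, o, ɒ/; [-back] alone would also admit /e/. No other single listed feature picks out exactly this set either, so fewer than two features will not do.

[-back, +round]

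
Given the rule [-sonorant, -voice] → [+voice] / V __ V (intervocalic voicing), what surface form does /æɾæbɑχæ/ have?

[æɾæbɑʁæ]

/χ/ satisfies [-sonorant, -voice] and sits in V __ V. The [+voice] counterpart of the voiceless uvular fricative is /ʁ/. Other segments in /æɾæbɑχæ/ either fail the structural description or are not in the environment, so the surface form is [æɾæbɑʁæ].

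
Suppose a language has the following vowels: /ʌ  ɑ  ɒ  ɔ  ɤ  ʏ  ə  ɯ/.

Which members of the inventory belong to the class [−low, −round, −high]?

Checking each segment against [−low], [−round], [−high]: /ʌ/ (mid back unrounded lax vowel), /ɤ/ (mid back unrounded tense vowel), /ə/ (mid central vowel (schwa)) satisfy every feature; every other segment in the inventory fails at least one.

ʌ, ɤ, ə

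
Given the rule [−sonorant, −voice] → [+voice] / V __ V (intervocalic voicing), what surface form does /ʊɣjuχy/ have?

[ʊɣjuʁy]

/χ/ satisfies [−sonorant, −voice] and sits in V __ V. The [+voice] counterpart of the voiceless uvular fricative is /ʁ/. Other segments in /ʊɣjuχy/ either fail the structural description or are not in the environment, so the surface form is [ʊɣjuʁy].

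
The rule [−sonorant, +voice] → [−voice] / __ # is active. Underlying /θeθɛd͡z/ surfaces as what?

[θeθɛt͡s]

The only segment in the rule's environment that also matches [−sonorant, +voice] is /d͡z/. Applying [−voice] turns the voiced alveolar affricate into /t͡s/ (voiceless alveolar affricate), giving [θeθɛt͡s].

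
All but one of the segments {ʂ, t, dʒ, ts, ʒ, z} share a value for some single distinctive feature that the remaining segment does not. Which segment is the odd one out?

[strident] groups all but one: /ts, z, ʂ, dʒ, ʒ/ share [+strident] while /t/ (voiceless alveolar stop) alone is [-strident]. Removing any other segment would not leave a single-feature class that excludes it.

t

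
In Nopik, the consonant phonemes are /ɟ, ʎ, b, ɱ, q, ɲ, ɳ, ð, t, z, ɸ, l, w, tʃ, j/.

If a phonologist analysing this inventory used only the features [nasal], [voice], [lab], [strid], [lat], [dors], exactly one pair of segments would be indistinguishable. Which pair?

j, ɟ

/j/ (palatal glide) and /ɟ/ (voiced palatal stop) are both [-nasal], [+voice], [-labial], [-strident], [-lateral], [+dorsal], so none of the listed features separates them. (They do differ in [sonorant] and [continuant], which are not among the given features.) Every other pair in the inventory differs on at least one listed feature.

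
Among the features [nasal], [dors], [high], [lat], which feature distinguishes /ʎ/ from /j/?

[lateral]

The two segments share [−nasal], [+dorsal], [+high]. The only feature from the list on which they differ: /ʎ/ is [+lateral] while /j/ is [−lateral].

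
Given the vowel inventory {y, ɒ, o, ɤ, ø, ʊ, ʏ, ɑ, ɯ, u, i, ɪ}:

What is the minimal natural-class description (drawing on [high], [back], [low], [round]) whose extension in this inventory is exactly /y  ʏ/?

[+high, -back, +round]

Every target segment is [+high], [-back], [+round]; each remaining inventory member fails at least one of these. Each conjunct is needed — [-back, +round] alone would also admit /ø/; [+high, +round] alone would also admit /ʊ, u/; [+high, -back] alone would also admit /i, ɪ/ — and no other combination of two listed features has exactly this extension, so three is the minimum.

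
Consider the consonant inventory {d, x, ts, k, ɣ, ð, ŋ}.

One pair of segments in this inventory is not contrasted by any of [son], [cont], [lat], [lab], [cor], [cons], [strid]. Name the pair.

/ɣ/ (voiced velar fricative) and /x/ (voiceless velar fricative) are both [−sonorant], [+continuant], [−lateral], [−labial], [−coronal], [+consonantal], [−strident], so none of the listed features separates them. (They do differ in [voice], which is not among the given features.) Every other pair in the inventory differs on at least one listed feature.

ɣ, x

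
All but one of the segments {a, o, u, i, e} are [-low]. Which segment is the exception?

/i, o, e, u/ are all [-low]; /a/ (low unrounded vowel) is [+low].

a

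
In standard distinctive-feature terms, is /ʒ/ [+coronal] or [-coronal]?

As the voiced postalveolar fricative, /ʒ/ is [+coronal].

[+coronal]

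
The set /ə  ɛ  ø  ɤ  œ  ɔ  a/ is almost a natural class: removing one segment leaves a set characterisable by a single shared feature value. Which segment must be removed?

[low] groups all but one: /ɛ, ø, ɔ, œ, ɤ, ə/ share [-low] while /a/ (low unrounded vowel) alone is [+low]. Removing any other segment would not leave a single-feature class that excludes it.

a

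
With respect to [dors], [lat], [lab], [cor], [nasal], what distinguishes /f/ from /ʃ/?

/f/ is the voiceless labiodental fricative and /ʃ/ is the voiceless postalveolar fricative. Both are [−dorsal], [−lateral], [−nasal]. /f/ is [+labial] while /ʃ/ is [−labial]; /f/ is [−coronal] while /ʃ/ is [+coronal], so the distinguishing features are [labial], [coronal].

[labial], [coronal]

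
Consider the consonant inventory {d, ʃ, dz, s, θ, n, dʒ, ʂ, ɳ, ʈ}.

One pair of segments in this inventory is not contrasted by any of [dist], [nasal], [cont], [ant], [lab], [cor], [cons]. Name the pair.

dz, d

On the given features, /dz/ and /d/ have an identical profile: [-distributed], [-nasal], [-continuant], [+anterior], [-labial], [+coronal], [+consonantal]. No other two segments in the inventory coincide on all 7 features. (They do differ in [strident] and [delayed release], which are not among the given features.)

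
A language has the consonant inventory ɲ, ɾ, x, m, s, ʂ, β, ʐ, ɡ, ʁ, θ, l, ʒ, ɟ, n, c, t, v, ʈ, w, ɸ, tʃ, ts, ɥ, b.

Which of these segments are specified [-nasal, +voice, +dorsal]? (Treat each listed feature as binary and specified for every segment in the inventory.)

Eliminate segments failing any feature: /ɲ, m, n/ are [+nasal]; /ɾ, β, ʐ, l, ʒ, v, b/ are [-dorsal]; /x, s, ʂ, θ, c, t, ʈ, ɸ, tʃ, ts/ are [-voice]. The remaining /ɡ, ʁ, ɟ, w, ɥ/ satisfy [-nasal], [+voice], [+dorsal].

ɡ, ʁ, ɟ, w, ɥ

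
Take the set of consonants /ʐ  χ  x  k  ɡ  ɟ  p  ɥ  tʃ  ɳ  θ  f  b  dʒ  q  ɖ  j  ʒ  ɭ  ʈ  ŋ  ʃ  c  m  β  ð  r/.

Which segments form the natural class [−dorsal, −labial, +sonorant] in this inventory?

ɳ, ɭ, r

Eliminate segments failing any feature: /ʐ, tʃ, θ, dʒ, ɖ, ʒ, ʈ, ʃ, ð/ are [−sonorant]; /χ, x, k, ɡ, ɟ, ɥ, q, j, ŋ, c/ are [+dorsal]; /p, f, b, m, β/ are [+labial]. The remaining /ɳ, ɭ, r/ satisfy [−dorsal], [−labial], [+sonorant].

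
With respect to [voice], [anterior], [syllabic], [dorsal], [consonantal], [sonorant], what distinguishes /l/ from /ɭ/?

[anterior]

The two segments share [+voice], [−syllabic], [−dorsal], [+consonantal], [+sonorant]. The only feature from the list on which they differ: /l/ is [+anterior] while /ɭ/ is [−anterior].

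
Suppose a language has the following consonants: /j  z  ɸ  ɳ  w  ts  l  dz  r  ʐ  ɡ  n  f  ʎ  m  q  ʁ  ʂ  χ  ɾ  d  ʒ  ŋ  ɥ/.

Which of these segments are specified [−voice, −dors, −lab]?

Checking each segment against [−voice], [−dorsal], [−labial]: /ts/ (voiceless alveolar affricate), /ʂ/ (voiceless retroflex fricative) satisfy every feature; every other segment in the inventory fails at least one.

ts, ʂ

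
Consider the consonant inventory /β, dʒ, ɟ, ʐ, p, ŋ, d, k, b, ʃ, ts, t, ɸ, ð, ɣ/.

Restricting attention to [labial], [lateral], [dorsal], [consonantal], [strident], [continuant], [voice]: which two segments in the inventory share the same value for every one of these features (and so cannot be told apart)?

On the given features, /ɟ/ and /ŋ/ have an identical profile: [−labial], [−lateral], [+dorsal], [+consonantal], [−strident], [−continuant], [+voice]. No other two segments in the inventory coincide on all 7 features. (They do differ in [sonorant], [nasal] and [back], which are not among the given features.)

ɟ, ŋ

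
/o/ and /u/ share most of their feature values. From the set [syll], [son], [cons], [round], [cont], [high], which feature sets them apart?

[high]

/o/ is the mid back rounded tense vowel and /u/ is the high back rounded tense vowel. Both are [+syllabic], [+sonorant], [−consonantal], [+round], [+continuant]. /o/ is [−high] while /u/ is [+high], so the distinguishing feature is [high].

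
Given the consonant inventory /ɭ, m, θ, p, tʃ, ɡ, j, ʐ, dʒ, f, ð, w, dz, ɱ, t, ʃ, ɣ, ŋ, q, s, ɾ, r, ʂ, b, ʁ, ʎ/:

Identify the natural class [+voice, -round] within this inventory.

Checking each segment against [+voice], [-round]: /ɭ/ (retroflex lateral approximant), /m/ (bilabial nasal), /ɡ/ (voiced velar stop), /j/ (palatal glide), /ʐ/ (voiced retroflex fricative), /dʒ/ (voiced postalveolar affricate), among others, satisfy every feature; every other segment in the inventory fails at least one.

ɭ, m, ɡ, j, ʐ, dʒ, ð, dz, ɱ, ɣ, ŋ, ɾ, r, b, ʁ, ʎ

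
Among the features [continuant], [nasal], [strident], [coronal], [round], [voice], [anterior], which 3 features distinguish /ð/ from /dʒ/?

/ð/ is the voiced dental fricative and /dʒ/ is the voiced postalveolar affricate. Both are [-nasal], [+coronal], [-round], [+voice]. /ð/ is [+continuant] while /dʒ/ is [-continuant]; /ð/ is [-strident] while /dʒ/ is [+strident]; /ð/ is [+anterior] while /dʒ/ is [-anterior], so the distinguishing features are [continuant], [strident], [anterior].

[continuant], [strident], [anterior]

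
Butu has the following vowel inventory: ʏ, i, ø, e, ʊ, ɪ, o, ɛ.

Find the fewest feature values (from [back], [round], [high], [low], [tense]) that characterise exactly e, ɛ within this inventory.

[−high, −round]

Every target segment is [−high], [−round]; each remaining inventory member fails at least one of these. Each conjunct is needed — [−round] alone would also admit /i, ɪ/; [−high] alone would also admit /ø, o/ — and no other single listed feature has exactly this extension, so two is the minimum.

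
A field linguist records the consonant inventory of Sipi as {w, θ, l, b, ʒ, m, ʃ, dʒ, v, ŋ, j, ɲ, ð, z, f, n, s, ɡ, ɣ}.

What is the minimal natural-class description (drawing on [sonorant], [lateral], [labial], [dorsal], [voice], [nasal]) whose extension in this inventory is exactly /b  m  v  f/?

The class [+labial], [−dorsal] has exactly /b, m, v, f/ as its extension in this inventory. No smaller conjunction from the listed features achieves this: [−dorsal] alone would also admit /θ, l, ʒ, ʃ, …/; [+labial] alone would also admit /w/; and checking the remaining single features turns up none with this extension.

[+labial, −dorsal]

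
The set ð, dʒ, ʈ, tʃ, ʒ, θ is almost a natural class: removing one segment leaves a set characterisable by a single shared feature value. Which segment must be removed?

ʈ

/θ, ʒ, ð, dʒ, tʃ/ are all [+distributed], but /ʈ/ (voiceless retroflex stop) is [−distributed]. No other single segment can be removed to leave a set sharing one feature value that the removed segment lacks, so /ʈ/ is the odd one out.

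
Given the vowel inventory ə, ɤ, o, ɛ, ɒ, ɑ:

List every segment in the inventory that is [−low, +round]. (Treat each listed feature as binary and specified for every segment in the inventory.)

o

Checking each segment against [−low], [+round]: /o/ (mid back rounded tense vowel) satisfies every feature; every other segment in the inventory fails at least one.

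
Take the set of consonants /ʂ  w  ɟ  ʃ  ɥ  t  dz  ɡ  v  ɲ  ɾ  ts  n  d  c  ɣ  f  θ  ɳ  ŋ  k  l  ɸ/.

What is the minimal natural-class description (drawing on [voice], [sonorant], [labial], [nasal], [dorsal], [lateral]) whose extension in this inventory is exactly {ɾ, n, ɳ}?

The class [+sonorant], [-lateral], [-dorsal] has exactly /ɾ, n, ɳ/ as its extension in this inventory. No smaller conjunction from the listed features achieves this: [-lateral, -dorsal] alone would also admit /ʂ, ʃ, t, dz, …/; [+sonorant, -dorsal] alone would also admit /l/; [+sonorant, -lateral] alone would also admit /w, ɥ, ɲ, ŋ/; and checking the remaining two-feature bundles turns up none with this extension.

[+sonorant, -lateral, -dorsal]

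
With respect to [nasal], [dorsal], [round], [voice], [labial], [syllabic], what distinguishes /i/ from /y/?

/i/ is the high front unrounded tense vowel and /y/ is the high front rounded tense vowel. Both are [−nasal], [+dorsal], [+voice], [+syllabic]. /i/ is [−labial] while /y/ is [+labial]; /i/ is [−round] while /y/ is [+round], so the distinguishing features are [labial], [round].

[labial], [round]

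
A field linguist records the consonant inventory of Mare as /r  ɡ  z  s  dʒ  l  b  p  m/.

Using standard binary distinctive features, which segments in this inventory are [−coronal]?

ɡ, b, p, m

The feature [coronal] marks segments articulated with the tongue front (tip or blade). In this inventory /ɡ, b, p, m/ lack that property, so they are [−coronal]; /r, z, s, dʒ, l/ are [+coronal].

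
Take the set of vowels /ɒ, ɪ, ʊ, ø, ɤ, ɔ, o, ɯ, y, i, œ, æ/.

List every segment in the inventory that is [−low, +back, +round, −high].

ɔ, o

Checking each segment against [−low], [+back], [+round], [−high]: /ɔ/ (mid back rounded lax vowel), /o/ (mid back rounded tense vowel) satisfy every feature; every other segment in the inventory fails at least one.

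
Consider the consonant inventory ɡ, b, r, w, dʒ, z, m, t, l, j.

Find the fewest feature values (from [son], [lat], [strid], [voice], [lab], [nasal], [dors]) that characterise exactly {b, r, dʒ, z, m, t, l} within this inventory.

[−dors]

/b, r, dʒ, z, m, t, l/ are exactly the [−dorsal] segments in the inventory, so a single feature suffices.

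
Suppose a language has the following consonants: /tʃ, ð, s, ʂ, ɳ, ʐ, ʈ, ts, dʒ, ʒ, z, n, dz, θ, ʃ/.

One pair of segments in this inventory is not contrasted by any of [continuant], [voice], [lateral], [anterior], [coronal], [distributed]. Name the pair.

n, dz

/n/ (alveolar nasal) and /dz/ (voiced alveolar affricate) are both [−continuant], [+voice], [−lateral], [+anterior], [+coronal], [−distributed], so none of the listed features separates them. (They do differ in [sonorant], [nasal] and [strident], which are not among the given features.) Every other pair in the inventory differs on at least one listed feature.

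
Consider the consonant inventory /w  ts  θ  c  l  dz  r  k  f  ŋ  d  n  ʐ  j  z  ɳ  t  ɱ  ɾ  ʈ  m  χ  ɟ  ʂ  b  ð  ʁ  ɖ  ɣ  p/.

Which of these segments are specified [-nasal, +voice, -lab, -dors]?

l, dz, r, d, ʐ, z, ɾ, ð, ɖ

Checking each segment against [-nasal], [+voice], [-labial], [-dorsal]: /l/ (alveolar lateral approximant), /dz/ (voiced alveolar affricate), /r/ (alveolar trill), /d/ (voiced alveolar stop), /ʐ/ (voiced retroflex fricative), /z/ (voiced alveolar fricative), among others, satisfy every feature; every other segment in the inventory fails at least one.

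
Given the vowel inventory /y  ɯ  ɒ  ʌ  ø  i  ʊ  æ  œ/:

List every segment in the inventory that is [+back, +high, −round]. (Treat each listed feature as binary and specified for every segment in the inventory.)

Among the inventory, the [+back] segments are /ɯ, ɒ, ʌ, ʊ/.
Among these, [+high] gives /ɯ, ʊ/.
Of those, [−round] leaves /ɯ/.

ɯ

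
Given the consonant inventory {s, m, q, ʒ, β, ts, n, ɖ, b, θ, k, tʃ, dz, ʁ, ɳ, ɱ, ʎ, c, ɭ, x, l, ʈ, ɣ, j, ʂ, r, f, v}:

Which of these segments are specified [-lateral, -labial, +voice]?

Among the inventory, the [-lateral] segments are /s, m, q, ʒ, β, ts, n, ɖ, b, θ, k, tʃ, dz, ʁ, ɳ, ɱ, c, x, ʈ, ɣ, j, ʂ, r, f, v/.
Of those, [-labial] gives /s, q, ʒ, ts, n, ɖ, θ, k, tʃ, dz, ʁ, ɳ, c, x, ʈ, ɣ, j, ʂ, r/.
Intersecting with [+voice] leaves /ʒ, n, ɖ, dz, ʁ, ɳ, ɣ, j, r/.

ʒ, n, ɖ, dz, ʁ, ɳ, ɣ, j, r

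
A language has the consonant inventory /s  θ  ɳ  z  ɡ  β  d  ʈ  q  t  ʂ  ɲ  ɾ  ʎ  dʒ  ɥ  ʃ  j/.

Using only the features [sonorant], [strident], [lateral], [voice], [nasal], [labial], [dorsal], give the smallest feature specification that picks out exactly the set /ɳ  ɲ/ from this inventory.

[+nasal]

/ɳ, ɲ/ are exactly the [+nasal] segments in the inventory, so a single feature suffices.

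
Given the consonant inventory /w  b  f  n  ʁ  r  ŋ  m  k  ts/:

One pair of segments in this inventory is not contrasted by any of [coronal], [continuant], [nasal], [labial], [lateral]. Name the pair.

/w/ (labial-velar glide) and /f/ (voiceless labiodental fricative) are both [−coronal], [+continuant], [−nasal], [+labial], [−lateral], so none of the listed features separates them. (They do differ in [sonorant], [voice], [round] and [dorsal], which are not among the given features.) Every other pair in the inventory differs on at least one listed feature.

w, f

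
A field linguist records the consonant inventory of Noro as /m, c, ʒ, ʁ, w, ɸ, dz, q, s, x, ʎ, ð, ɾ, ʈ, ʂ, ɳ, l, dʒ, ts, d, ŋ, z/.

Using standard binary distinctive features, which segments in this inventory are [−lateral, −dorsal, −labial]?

ʒ, dz, s, ð, ɾ, ʈ, ʂ, ɳ, dʒ, ts, d, z

Checking each segment against [−lateral], [−dorsal], [−labial]: /ʒ/ (voiced postalveolar fricative), /dz/ (voiced alveolar affricate), /s/ (voiceless alveolar fricative), /ð/ (voiced dental fricative), /ɾ/ (alveolar tap), /ʈ/ (voiceless retroflex stop), among others, satisfy every feature; every other segment in the inventory fails at least one.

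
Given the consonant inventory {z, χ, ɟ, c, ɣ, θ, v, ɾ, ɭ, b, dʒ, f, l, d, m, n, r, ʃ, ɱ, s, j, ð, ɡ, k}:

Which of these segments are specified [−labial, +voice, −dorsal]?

z, ɾ, ɭ, dʒ, l, d, n, r, ð

Checking each segment against [−labial], [+voice], [−dorsal]: /z/ (voiced alveolar fricative), /ɾ/ (alveolar tap), /ɭ/ (retroflex lateral approximant), /dʒ/ (voiced postalveolar affricate), /l/ (alveolar lateral approximant), /d/ (voiced alveolar stop), among others, satisfy every feature; every other segment in the inventory fails at least one.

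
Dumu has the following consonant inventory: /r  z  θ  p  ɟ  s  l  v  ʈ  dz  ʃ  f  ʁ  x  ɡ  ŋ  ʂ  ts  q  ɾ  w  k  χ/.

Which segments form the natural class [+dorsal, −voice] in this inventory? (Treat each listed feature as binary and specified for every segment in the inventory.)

x, q, k, χ

Checking each segment against [+dorsal], [−voice]: /x/ (voiceless velar fricative), /q/ (voiceless uvular stop), /k/ (voiceless velar stop), /χ/ (voiceless uvular fricative) satisfy every feature; every other segment in the inventory fails at least one.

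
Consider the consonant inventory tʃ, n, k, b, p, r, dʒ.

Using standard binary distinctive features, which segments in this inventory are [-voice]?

tʃ, k, p

The [-voice] segments here are /tʃ, k, p/; the remaining /n, b, r, dʒ/ are [+voice].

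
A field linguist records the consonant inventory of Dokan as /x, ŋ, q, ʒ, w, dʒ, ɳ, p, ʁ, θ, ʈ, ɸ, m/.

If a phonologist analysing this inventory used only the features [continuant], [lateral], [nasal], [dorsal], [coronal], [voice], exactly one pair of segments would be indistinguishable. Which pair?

ʁ, w

/ʁ/ (voiced uvular fricative) and /w/ (labial-velar glide) are both [+continuant], [-lateral], [-nasal], [+dorsal], [-coronal], [+voice], so none of the listed features separates them. (They do differ in [labial], [round] and [high], which are not among the given features.) Every other pair in the inventory differs on at least one listed feature.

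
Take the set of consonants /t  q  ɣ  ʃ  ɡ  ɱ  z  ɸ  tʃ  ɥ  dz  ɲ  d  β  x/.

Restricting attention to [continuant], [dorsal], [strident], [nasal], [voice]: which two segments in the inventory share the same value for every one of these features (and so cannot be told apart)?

ɣ, ɥ

Both /ɣ/ and /ɥ/ are [+continuant], [+dorsal], [−strident], [−nasal], [+voice]. Since the list omits [sonorant], [labial], [round] and [back] — which do distinguish the voiced velar fricative from the labial-palatal glide — this pair collapses; all other pairs remain distinct.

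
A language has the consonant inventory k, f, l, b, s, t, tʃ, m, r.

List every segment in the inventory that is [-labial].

k, l, s, t, tʃ, r

The [-labial] segments here are /k, l, s, t, tʃ, r/; the remaining /f, b, m/ are [+labial].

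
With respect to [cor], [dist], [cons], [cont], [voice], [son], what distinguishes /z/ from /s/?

[voice]

/z/ (voiced alveolar fricative) and /s/ (voiceless alveolar fricative) agree on [+coronal], [-distributed], [+consonantal], [+continuant], [-sonorant]. They differ on [voice] (/z/ [+], /s/ [-]).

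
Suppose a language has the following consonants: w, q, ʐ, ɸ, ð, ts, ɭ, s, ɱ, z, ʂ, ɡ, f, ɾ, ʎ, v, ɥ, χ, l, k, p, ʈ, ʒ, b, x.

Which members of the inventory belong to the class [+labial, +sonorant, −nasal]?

Among the inventory, the [+labial] segments are /w, ɸ, ɱ, f, v, ɥ, p, b/.
Among these, [+sonorant] gives /w, ɱ, ɥ/.
Among these, [−nasal] leaves /w, ɥ/.

w, ɥ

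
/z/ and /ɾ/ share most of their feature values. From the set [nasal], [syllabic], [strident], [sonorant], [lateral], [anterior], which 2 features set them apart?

[sonorant], [strident]

The two segments share [−nasal], [−syllabic], [−lateral], [+anterior]. The only features from the list on which they differ: /z/ is [−sonorant] while /ɾ/ is [+sonorant]; /z/ is [+strident] while /ɾ/ is [−strident].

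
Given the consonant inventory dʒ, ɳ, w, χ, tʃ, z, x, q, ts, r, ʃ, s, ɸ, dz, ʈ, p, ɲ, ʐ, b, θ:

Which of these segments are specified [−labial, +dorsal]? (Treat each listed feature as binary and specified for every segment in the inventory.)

First, the [−labial] segments are /dʒ, ɳ, χ, tʃ, z, x, q, ts, r, ʃ, s, dz, ʈ, ɲ, ʐ, θ/.
Intersecting with [+dorsal] leaves /χ, x, q, ɲ/.

χ, x, q, ɲ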